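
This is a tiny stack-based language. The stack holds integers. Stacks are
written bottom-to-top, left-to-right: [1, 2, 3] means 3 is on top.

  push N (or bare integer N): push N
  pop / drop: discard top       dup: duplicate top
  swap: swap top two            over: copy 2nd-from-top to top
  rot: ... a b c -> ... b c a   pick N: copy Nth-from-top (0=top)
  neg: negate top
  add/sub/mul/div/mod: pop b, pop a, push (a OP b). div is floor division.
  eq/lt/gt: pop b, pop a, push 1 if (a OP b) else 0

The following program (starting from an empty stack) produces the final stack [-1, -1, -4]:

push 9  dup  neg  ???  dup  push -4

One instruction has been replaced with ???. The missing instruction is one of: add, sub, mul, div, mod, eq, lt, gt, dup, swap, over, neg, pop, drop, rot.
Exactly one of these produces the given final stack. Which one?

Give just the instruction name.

Stack before ???: [9, -9]
Stack after ???:  [-1]
The instruction that transforms [9, -9] -> [-1] is: div

Answer: div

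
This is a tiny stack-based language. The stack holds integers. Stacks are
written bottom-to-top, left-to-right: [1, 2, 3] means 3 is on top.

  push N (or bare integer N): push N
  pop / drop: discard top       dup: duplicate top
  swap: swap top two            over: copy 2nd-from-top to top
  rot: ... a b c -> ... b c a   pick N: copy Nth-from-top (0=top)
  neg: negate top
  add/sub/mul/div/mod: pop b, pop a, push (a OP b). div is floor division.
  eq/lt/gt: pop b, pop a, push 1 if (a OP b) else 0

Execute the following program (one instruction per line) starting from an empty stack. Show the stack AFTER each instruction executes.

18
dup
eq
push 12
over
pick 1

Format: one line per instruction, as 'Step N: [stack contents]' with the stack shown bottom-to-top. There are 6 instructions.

Step 1: [18]
Step 2: [18, 18]
Step 3: [1]
Step 4: [1, 12]
Step 5: [1, 12, 1]
Step 6: [1, 12, 1, 12]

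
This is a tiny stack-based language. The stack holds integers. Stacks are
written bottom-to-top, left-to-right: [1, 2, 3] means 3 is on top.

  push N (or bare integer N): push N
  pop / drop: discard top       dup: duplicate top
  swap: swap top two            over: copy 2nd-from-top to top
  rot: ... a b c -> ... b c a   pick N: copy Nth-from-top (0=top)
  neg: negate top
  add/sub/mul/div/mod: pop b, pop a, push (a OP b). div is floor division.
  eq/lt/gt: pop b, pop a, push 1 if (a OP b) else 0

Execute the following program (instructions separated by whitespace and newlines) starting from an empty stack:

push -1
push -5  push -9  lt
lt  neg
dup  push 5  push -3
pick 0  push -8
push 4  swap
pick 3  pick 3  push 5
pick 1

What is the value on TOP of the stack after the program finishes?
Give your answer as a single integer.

After 'push -1': [-1]
After 'push -5': [-1, -5]
After 'push -9': [-1, -5, -9]
After 'lt': [-1, 0]
After 'lt': [1]
After 'neg': [-1]
After 'dup': [-1, -1]
After 'push 5': [-1, -1, 5]
After 'push -3': [-1, -1, 5, -3]
After 'pick 0': [-1, -1, 5, -3, -3]
After 'push -8': [-1, -1, 5, -3, -3, -8]
After 'push 4': [-1, -1, 5, -3, -3, -8, 4]
After 'swap': [-1, -1, 5, -3, -3, 4, -8]
After 'pick 3': [-1, -1, 5, -3, -3, 4, -8, -3]
After 'pick 3': [-1, -1, 5, -3, -3, 4, -8, -3, -3]
After 'push 5': [-1, -1, 5, -3, -3, 4, -8, -3, -3, 5]
After 'pick 1': [-1, -1, 5, -3, -3, 4, -8, -3, -3, 5, -3]

Answer: -3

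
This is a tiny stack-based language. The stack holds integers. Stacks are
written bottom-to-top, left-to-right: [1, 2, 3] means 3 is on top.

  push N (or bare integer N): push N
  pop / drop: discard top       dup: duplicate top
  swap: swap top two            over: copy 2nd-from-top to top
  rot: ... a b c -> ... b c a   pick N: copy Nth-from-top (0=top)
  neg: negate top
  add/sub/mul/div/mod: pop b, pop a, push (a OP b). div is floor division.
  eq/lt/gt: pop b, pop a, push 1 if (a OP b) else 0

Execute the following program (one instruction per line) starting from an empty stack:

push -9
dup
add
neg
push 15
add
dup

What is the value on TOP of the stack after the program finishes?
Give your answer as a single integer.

After 'push -9': [-9]
After 'dup': [-9, -9]
After 'add': [-18]
After 'neg': [18]
After 'push 15': [18, 15]
After 'add': [33]
After 'dup': [33, 33]

Answer: 33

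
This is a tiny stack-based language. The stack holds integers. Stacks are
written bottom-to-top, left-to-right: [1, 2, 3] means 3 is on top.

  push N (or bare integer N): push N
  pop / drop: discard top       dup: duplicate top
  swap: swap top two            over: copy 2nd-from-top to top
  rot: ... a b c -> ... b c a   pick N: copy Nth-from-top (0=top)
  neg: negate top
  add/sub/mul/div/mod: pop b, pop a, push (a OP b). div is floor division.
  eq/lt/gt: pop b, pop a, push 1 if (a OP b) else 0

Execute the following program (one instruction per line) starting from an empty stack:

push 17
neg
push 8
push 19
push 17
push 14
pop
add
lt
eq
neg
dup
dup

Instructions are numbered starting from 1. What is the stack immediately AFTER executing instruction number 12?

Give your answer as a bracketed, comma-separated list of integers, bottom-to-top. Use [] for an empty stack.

Step 1 ('push 17'): [17]
Step 2 ('neg'): [-17]
Step 3 ('push 8'): [-17, 8]
Step 4 ('push 19'): [-17, 8, 19]
Step 5 ('push 17'): [-17, 8, 19, 17]
Step 6 ('push 14'): [-17, 8, 19, 17, 14]
Step 7 ('pop'): [-17, 8, 19, 17]
Step 8 ('add'): [-17, 8, 36]
Step 9 ('lt'): [-17, 1]
Step 10 ('eq'): [0]
Step 11 ('neg'): [0]
Step 12 ('dup'): [0, 0]

Answer: [0, 0]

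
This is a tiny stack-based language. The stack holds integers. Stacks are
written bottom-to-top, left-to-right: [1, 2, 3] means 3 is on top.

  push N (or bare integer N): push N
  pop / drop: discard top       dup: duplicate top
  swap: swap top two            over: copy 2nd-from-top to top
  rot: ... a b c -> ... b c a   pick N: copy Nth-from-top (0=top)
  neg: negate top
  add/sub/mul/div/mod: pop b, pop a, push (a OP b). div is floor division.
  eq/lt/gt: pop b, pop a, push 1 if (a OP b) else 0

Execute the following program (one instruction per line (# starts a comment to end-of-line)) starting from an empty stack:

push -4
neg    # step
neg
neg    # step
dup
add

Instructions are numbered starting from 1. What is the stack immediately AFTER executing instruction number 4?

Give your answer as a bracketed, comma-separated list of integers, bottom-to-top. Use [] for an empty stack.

Answer: [4]

Derivation:
Step 1 ('push -4'): [-4]
Step 2 ('neg'): [4]
Step 3 ('neg'): [-4]
Step 4 ('neg'): [4]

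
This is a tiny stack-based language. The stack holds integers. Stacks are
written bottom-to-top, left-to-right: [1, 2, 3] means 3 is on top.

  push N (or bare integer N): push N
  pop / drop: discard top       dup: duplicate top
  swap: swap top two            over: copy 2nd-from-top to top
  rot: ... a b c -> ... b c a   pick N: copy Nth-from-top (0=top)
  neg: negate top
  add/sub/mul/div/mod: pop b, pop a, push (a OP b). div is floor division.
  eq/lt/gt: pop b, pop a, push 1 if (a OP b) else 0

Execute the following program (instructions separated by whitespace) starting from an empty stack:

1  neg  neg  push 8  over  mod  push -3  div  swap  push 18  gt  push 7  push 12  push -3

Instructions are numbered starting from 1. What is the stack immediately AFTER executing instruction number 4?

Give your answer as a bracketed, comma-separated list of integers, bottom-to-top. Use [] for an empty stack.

Step 1 ('1'): [1]
Step 2 ('neg'): [-1]
Step 3 ('neg'): [1]
Step 4 ('push 8'): [1, 8]

Answer: [1, 8]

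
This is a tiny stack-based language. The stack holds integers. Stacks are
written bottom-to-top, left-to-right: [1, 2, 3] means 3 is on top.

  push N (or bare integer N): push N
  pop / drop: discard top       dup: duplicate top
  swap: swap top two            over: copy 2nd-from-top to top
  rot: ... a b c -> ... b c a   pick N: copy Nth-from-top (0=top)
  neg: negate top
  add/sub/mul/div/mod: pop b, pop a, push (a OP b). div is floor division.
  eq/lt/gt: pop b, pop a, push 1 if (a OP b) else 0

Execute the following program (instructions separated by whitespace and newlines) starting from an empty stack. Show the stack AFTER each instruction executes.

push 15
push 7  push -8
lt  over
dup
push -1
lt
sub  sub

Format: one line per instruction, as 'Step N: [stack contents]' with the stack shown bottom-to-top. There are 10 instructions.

Step 1: [15]
Step 2: [15, 7]
Step 3: [15, 7, -8]
Step 4: [15, 0]
Step 5: [15, 0, 15]
Step 6: [15, 0, 15, 15]
Step 7: [15, 0, 15, 15, -1]
Step 8: [15, 0, 15, 0]
Step 9: [15, 0, 15]
Step 10: [15, -15]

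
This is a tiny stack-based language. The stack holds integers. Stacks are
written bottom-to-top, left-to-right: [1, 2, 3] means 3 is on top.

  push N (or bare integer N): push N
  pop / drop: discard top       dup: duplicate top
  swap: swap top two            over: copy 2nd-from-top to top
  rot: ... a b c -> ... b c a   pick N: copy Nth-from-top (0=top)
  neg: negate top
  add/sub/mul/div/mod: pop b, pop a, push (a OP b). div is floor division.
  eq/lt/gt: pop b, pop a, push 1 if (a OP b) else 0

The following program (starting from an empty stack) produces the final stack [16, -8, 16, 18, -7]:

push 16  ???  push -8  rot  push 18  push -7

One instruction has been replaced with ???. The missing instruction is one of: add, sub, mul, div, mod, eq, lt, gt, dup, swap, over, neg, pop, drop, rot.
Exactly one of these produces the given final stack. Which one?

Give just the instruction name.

Stack before ???: [16]
Stack after ???:  [16, 16]
The instruction that transforms [16] -> [16, 16] is: dup

Answer: dup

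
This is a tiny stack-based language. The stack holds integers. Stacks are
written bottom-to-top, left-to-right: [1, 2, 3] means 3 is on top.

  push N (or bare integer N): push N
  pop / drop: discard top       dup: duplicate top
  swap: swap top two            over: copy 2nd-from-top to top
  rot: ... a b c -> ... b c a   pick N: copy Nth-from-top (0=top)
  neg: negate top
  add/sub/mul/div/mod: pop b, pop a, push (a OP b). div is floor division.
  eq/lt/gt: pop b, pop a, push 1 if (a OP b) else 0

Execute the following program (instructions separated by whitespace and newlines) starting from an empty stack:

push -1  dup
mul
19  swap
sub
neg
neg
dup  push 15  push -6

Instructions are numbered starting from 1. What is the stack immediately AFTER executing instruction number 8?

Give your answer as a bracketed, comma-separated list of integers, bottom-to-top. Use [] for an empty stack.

Step 1 ('push -1'): [-1]
Step 2 ('dup'): [-1, -1]
Step 3 ('mul'): [1]
Step 4 ('19'): [1, 19]
Step 5 ('swap'): [19, 1]
Step 6 ('sub'): [18]
Step 7 ('neg'): [-18]
Step 8 ('neg'): [18]

Answer: [18]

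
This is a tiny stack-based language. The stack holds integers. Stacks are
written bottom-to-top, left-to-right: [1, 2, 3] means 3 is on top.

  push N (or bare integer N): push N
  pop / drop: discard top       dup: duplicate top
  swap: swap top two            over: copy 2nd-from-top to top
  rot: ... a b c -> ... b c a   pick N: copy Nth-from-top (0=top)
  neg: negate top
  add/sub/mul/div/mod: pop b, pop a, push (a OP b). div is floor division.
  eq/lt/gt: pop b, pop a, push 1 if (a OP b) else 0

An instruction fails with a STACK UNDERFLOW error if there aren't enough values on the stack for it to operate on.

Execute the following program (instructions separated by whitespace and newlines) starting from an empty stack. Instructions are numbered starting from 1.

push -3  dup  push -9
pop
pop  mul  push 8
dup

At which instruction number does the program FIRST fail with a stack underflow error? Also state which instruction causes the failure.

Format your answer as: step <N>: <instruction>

Step 1 ('push -3'): stack = [-3], depth = 1
Step 2 ('dup'): stack = [-3, -3], depth = 2
Step 3 ('push -9'): stack = [-3, -3, -9], depth = 3
Step 4 ('pop'): stack = [-3, -3], depth = 2
Step 5 ('pop'): stack = [-3], depth = 1
Step 6 ('mul'): needs 2 value(s) but depth is 1 — STACK UNDERFLOW

Answer: step 6: mul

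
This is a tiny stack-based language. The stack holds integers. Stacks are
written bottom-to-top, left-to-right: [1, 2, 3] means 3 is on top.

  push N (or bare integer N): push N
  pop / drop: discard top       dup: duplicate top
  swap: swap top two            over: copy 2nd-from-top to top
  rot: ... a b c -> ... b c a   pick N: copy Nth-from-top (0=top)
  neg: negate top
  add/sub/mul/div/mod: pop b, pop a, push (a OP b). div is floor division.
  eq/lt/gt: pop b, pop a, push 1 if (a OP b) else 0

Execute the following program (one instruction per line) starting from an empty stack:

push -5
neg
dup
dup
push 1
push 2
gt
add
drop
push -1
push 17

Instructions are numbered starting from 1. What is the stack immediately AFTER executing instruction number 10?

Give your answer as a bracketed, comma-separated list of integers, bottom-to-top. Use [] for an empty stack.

Answer: [5, 5, -1]

Derivation:
Step 1 ('push -5'): [-5]
Step 2 ('neg'): [5]
Step 3 ('dup'): [5, 5]
Step 4 ('dup'): [5, 5, 5]
Step 5 ('push 1'): [5, 5, 5, 1]
Step 6 ('push 2'): [5, 5, 5, 1, 2]
Step 7 ('gt'): [5, 5, 5, 0]
Step 8 ('add'): [5, 5, 5]
Step 9 ('drop'): [5, 5]
Step 10 ('push -1'): [5, 5, -1]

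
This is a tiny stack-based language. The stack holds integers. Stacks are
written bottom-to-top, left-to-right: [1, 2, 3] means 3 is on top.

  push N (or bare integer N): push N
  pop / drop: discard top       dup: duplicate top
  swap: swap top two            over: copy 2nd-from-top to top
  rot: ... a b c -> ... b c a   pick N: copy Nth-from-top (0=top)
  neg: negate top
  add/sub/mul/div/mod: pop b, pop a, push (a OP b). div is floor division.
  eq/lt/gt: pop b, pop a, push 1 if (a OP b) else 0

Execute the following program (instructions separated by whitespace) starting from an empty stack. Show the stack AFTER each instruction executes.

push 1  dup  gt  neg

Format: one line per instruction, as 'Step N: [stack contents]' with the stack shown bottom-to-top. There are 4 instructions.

Step 1: [1]
Step 2: [1, 1]
Step 3: [0]
Step 4: [0]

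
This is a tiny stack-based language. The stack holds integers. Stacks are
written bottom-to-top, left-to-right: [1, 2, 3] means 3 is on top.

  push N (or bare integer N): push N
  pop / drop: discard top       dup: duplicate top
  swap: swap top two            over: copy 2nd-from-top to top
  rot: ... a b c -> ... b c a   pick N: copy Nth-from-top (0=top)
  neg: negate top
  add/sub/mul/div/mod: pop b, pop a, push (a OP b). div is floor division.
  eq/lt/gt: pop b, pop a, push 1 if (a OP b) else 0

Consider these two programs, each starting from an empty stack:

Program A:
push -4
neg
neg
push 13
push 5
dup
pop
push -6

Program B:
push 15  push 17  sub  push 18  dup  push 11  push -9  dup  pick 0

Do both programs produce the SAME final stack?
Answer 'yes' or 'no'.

Program A trace:
  After 'push -4': [-4]
  After 'neg': [4]
  After 'neg': [-4]
  After 'push 13': [-4, 13]
  After 'push 5': [-4, 13, 5]
  After 'dup': [-4, 13, 5, 5]
  After 'pop': [-4, 13, 5]
  After 'push -6': [-4, 13, 5, -6]
Program A final stack: [-4, 13, 5, -6]

Program B trace:
  After 'push 15': [15]
  After 'push 17': [15, 17]
  After 'sub': [-2]
  After 'push 18': [-2, 18]
  After 'dup': [-2, 18, 18]
  After 'push 11': [-2, 18, 18, 11]
  After 'push -9': [-2, 18, 18, 11, -9]
  After 'dup': [-2, 18, 18, 11, -9, -9]
  After 'pick 0': [-2, 18, 18, 11, -9, -9, -9]
Program B final stack: [-2, 18, 18, 11, -9, -9, -9]
Same: no

Answer: no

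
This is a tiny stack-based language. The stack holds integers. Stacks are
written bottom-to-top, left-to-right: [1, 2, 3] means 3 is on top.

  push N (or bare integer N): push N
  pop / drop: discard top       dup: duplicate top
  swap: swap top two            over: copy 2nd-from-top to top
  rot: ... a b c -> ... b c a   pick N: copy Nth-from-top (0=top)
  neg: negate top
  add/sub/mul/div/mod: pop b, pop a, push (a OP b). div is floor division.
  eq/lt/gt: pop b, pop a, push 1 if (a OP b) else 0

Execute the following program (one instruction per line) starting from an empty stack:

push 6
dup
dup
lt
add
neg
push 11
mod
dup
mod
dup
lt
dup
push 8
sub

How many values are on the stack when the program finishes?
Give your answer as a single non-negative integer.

After 'push 6': stack = [6] (depth 1)
After 'dup': stack = [6, 6] (depth 2)
After 'dup': stack = [6, 6, 6] (depth 3)
After 'lt': stack = [6, 0] (depth 2)
After 'add': stack = [6] (depth 1)
After 'neg': stack = [-6] (depth 1)
After 'push 11': stack = [-6, 11] (depth 2)
After 'mod': stack = [5] (depth 1)
After 'dup': stack = [5, 5] (depth 2)
After 'mod': stack = [0] (depth 1)
After 'dup': stack = [0, 0] (depth 2)
After 'lt': stack = [0] (depth 1)
After 'dup': stack = [0, 0] (depth 2)
After 'push 8': stack = [0, 0, 8] (depth 3)
After 'sub': stack = [0, -8] (depth 2)

Answer: 2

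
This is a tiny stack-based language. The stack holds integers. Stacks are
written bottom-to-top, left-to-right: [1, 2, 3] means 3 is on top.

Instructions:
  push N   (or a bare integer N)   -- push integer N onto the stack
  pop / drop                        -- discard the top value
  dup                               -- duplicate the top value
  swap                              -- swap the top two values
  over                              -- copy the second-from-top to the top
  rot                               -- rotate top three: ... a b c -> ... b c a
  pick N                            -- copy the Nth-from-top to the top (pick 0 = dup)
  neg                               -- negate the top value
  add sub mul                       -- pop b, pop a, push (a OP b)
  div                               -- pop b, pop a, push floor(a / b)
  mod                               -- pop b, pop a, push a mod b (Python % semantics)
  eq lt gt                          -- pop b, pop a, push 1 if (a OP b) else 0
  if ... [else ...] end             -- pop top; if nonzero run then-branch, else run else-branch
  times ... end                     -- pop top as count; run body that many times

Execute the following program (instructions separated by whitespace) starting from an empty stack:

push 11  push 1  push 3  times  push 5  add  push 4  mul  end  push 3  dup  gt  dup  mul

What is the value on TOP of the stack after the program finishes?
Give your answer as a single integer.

After 'push 11': [11]
After 'push 1': [11, 1]
After 'push 3': [11, 1, 3]
After 'times': [11, 1]
After 'push 5': [11, 1, 5]
After 'add': [11, 6]
After 'push 4': [11, 6, 4]
After 'mul': [11, 24]
After 'push 5': [11, 24, 5]
After 'add': [11, 29]
  ...
After 'mul': [11, 116]
After 'push 5': [11, 116, 5]
After 'add': [11, 121]
After 'push 4': [11, 121, 4]
After 'mul': [11, 484]
After 'push 3': [11, 484, 3]
After 'dup': [11, 484, 3, 3]
After 'gt': [11, 484, 0]
After 'dup': [11, 484, 0, 0]
After 'mul': [11, 484, 0]

Answer: 0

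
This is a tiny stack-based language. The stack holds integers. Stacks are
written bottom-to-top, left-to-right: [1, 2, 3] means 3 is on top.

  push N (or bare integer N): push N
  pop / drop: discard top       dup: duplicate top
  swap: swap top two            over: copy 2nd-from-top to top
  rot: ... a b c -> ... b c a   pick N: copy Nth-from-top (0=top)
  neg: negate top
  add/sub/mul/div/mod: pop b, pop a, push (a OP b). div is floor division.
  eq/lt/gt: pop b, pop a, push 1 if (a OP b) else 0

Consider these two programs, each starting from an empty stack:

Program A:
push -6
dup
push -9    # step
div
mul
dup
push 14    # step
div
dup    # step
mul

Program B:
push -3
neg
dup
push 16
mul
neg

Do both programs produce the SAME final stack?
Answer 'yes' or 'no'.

Program A trace:
  After 'push -6': [-6]
  After 'dup': [-6, -6]
  After 'push -9': [-6, -6, -9]
  After 'div': [-6, 0]
  After 'mul': [0]
  After 'dup': [0, 0]
  After 'push 14': [0, 0, 14]
  After 'div': [0, 0]
  After 'dup': [0, 0, 0]
  After 'mul': [0, 0]
Program A final stack: [0, 0]

Program B trace:
  After 'push -3': [-3]
  After 'neg': [3]
  After 'dup': [3, 3]
  After 'push 16': [3, 3, 16]
  After 'mul': [3, 48]
  After 'neg': [3, -48]
Program B final stack: [3, -48]
Same: no

Answer: no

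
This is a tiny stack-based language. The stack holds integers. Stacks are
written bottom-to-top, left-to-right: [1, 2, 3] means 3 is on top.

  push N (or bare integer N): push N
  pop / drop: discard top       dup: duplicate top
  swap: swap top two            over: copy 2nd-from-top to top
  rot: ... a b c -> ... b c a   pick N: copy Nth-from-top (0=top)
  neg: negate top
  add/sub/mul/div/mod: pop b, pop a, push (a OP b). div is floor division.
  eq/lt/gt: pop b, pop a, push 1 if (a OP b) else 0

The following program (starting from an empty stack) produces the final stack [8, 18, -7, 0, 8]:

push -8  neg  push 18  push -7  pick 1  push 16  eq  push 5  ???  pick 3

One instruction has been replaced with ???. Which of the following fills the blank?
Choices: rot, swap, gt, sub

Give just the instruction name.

Answer: gt

Derivation:
Stack before ???: [8, 18, -7, 0, 5]
Stack after ???:  [8, 18, -7, 0]
Checking each choice:
  rot: produces [8, 18, 0, 5, -7, 18]
  swap: produces [8, 18, -7, 5, 0, 18]
  gt: MATCH
  sub: produces [8, 18, -7, -5, 8]


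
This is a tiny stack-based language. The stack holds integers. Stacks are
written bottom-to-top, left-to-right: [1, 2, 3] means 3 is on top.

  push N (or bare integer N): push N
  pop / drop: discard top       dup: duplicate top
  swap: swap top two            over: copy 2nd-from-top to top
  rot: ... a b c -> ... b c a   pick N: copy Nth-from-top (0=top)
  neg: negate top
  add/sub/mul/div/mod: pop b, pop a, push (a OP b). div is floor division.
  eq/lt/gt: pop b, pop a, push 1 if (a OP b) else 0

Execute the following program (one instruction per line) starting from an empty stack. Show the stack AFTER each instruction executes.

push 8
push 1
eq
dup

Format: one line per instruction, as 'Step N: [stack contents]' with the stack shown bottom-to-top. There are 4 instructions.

Step 1: [8]
Step 2: [8, 1]
Step 3: [0]
Step 4: [0, 0]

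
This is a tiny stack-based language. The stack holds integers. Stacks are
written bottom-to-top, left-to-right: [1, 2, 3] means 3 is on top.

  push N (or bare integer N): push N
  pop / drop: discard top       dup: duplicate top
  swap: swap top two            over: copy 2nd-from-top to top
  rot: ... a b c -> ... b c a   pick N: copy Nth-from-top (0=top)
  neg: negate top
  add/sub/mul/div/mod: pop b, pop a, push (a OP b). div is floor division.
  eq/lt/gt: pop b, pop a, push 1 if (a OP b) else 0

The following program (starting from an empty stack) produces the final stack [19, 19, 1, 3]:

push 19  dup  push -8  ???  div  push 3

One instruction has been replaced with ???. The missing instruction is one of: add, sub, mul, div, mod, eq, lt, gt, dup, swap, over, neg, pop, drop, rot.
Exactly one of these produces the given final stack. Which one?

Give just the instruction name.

Stack before ???: [19, 19, -8]
Stack after ???:  [19, 19, -8, -8]
The instruction that transforms [19, 19, -8] -> [19, 19, -8, -8] is: dup

Answer: dup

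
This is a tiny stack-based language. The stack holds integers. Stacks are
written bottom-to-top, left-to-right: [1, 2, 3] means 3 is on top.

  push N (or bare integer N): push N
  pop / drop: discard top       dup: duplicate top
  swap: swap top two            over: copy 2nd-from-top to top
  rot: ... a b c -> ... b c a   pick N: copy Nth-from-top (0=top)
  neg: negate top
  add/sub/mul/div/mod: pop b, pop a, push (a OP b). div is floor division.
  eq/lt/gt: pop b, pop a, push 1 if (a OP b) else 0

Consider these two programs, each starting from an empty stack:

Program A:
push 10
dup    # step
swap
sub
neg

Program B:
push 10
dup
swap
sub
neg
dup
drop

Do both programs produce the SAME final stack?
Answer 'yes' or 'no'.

Answer: yes

Derivation:
Program A trace:
  After 'push 10': [10]
  After 'dup': [10, 10]
  After 'swap': [10, 10]
  After 'sub': [0]
  After 'neg': [0]
Program A final stack: [0]

Program B trace:
  After 'push 10': [10]
  After 'dup': [10, 10]
  After 'swap': [10, 10]
  After 'sub': [0]
  After 'neg': [0]
  After 'dup': [0, 0]
  After 'drop': [0]
Program B final stack: [0]
Same: yes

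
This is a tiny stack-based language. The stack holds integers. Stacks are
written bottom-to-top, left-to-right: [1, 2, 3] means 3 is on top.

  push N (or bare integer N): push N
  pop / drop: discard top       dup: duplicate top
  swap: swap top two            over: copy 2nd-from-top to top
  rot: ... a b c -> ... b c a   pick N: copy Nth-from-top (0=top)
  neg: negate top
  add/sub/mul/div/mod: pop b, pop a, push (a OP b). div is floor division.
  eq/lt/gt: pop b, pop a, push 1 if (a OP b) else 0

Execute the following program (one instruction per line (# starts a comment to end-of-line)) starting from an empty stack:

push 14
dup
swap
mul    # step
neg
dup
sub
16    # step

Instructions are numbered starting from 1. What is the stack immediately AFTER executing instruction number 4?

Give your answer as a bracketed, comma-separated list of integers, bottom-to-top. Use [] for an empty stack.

Step 1 ('push 14'): [14]
Step 2 ('dup'): [14, 14]
Step 3 ('swap'): [14, 14]
Step 4 ('mul'): [196]

Answer: [196]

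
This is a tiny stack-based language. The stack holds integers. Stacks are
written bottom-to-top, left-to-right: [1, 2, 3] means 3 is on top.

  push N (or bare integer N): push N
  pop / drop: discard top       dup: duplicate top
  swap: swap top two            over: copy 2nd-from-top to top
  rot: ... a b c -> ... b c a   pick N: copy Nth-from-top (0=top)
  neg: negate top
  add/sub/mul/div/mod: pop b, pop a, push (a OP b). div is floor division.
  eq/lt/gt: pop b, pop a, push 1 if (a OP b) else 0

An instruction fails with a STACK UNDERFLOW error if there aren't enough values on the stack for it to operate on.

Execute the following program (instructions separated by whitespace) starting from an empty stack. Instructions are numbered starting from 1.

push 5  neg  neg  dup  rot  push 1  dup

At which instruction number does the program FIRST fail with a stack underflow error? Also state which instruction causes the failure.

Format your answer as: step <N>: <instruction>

Step 1 ('push 5'): stack = [5], depth = 1
Step 2 ('neg'): stack = [-5], depth = 1
Step 3 ('neg'): stack = [5], depth = 1
Step 4 ('dup'): stack = [5, 5], depth = 2
Step 5 ('rot'): needs 3 value(s) but depth is 2 — STACK UNDERFLOW

Answer: step 5: rot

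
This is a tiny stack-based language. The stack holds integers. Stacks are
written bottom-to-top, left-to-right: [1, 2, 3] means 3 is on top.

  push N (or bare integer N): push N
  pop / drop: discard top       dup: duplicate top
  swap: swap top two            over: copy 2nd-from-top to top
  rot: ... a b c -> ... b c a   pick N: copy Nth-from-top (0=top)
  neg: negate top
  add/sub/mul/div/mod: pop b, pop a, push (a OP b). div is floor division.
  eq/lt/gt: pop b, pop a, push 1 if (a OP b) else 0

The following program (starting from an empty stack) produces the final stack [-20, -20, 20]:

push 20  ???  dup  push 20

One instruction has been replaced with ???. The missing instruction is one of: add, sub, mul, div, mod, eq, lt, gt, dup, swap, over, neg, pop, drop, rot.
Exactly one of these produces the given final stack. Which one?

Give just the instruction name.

Answer: neg

Derivation:
Stack before ???: [20]
Stack after ???:  [-20]
The instruction that transforms [20] -> [-20] is: neg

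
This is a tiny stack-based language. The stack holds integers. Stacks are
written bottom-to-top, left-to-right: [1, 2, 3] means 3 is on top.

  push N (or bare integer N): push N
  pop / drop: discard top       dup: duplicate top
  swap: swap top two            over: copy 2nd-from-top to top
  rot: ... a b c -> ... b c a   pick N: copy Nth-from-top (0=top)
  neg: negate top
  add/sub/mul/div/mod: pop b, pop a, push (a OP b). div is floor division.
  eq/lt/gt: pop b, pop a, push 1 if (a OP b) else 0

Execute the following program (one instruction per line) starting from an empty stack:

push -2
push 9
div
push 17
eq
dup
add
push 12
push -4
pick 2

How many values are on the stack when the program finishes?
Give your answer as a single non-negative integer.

After 'push -2': stack = [-2] (depth 1)
After 'push 9': stack = [-2, 9] (depth 2)
After 'div': stack = [-1] (depth 1)
After 'push 17': stack = [-1, 17] (depth 2)
After 'eq': stack = [0] (depth 1)
After 'dup': stack = [0, 0] (depth 2)
After 'add': stack = [0] (depth 1)
After 'push 12': stack = [0, 12] (depth 2)
After 'push -4': stack = [0, 12, -4] (depth 3)
After 'pick 2': stack = [0, 12, -4, 0] (depth 4)

Answer: 4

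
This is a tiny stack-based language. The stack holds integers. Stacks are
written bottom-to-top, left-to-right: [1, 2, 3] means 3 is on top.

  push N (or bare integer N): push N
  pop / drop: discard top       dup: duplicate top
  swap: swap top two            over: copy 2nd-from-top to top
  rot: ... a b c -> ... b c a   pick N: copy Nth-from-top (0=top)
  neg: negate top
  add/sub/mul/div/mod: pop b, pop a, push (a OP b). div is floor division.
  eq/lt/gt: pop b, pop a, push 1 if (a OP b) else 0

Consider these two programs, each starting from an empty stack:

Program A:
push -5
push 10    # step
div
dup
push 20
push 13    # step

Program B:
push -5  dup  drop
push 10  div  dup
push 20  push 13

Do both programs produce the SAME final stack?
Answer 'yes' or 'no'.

Answer: yes

Derivation:
Program A trace:
  After 'push -5': [-5]
  After 'push 10': [-5, 10]
  After 'div': [-1]
  After 'dup': [-1, -1]
  After 'push 20': [-1, -1, 20]
  After 'push 13': [-1, -1, 20, 13]
Program A final stack: [-1, -1, 20, 13]

Program B trace:
  After 'push -5': [-5]
  After 'dup': [-5, -5]
  After 'drop': [-5]
  After 'push 10': [-5, 10]
  After 'div': [-1]
  After 'dup': [-1, -1]
  After 'push 20': [-1, -1, 20]
  After 'push 13': [-1, -1, 20, 13]
Program B final stack: [-1, -1, 20, 13]
Same: yes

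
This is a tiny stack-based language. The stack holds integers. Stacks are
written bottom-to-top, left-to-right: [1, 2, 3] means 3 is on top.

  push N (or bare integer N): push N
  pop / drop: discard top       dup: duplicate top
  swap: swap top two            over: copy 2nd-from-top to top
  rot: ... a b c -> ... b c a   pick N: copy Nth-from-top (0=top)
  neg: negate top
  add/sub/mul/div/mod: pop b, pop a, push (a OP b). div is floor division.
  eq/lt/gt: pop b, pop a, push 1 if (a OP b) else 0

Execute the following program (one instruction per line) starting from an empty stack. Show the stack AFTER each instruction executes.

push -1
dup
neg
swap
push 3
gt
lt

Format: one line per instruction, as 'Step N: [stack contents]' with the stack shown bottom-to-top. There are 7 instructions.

Step 1: [-1]
Step 2: [-1, -1]
Step 3: [-1, 1]
Step 4: [1, -1]
Step 5: [1, -1, 3]
Step 6: [1, 0]
Step 7: [0]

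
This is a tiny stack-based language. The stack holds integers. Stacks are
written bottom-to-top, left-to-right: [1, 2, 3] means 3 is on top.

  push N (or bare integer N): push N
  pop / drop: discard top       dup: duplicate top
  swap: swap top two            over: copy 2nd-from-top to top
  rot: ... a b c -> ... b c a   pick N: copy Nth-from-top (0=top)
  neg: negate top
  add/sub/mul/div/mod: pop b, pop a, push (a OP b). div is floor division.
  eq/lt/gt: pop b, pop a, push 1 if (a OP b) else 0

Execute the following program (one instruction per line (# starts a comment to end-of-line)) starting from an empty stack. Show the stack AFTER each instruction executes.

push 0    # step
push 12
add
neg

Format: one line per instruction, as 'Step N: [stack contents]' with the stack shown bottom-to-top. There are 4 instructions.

Step 1: [0]
Step 2: [0, 12]
Step 3: [12]
Step 4: [-12]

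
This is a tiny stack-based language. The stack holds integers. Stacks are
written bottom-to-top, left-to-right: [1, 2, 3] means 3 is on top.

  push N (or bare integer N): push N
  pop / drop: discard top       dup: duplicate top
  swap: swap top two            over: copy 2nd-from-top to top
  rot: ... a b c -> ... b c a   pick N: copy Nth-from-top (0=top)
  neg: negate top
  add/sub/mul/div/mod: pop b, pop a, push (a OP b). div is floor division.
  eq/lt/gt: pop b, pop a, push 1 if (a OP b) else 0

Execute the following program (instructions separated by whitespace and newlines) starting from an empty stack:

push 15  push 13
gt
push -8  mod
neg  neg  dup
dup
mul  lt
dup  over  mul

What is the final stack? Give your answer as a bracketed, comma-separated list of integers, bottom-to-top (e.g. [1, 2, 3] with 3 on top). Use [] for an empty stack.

Answer: [1, 1]

Derivation:
After 'push 15': [15]
After 'push 13': [15, 13]
After 'gt': [1]
After 'push -8': [1, -8]
After 'mod': [-7]
After 'neg': [7]
After 'neg': [-7]
After 'dup': [-7, -7]
After 'dup': [-7, -7, -7]
After 'mul': [-7, 49]
After 'lt': [1]
After 'dup': [1, 1]
After 'over': [1, 1, 1]
After 'mul': [1, 1]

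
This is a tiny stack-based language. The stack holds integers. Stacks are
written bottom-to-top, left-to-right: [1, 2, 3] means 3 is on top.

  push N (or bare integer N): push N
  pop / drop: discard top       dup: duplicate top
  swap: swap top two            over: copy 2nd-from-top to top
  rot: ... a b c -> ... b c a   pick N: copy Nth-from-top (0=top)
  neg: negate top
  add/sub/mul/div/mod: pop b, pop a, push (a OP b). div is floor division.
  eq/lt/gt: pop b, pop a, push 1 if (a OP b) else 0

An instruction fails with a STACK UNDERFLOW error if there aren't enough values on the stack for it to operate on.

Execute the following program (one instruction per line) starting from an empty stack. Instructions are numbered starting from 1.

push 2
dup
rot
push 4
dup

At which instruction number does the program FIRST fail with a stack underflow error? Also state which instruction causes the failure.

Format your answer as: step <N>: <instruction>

Step 1 ('push 2'): stack = [2], depth = 1
Step 2 ('dup'): stack = [2, 2], depth = 2
Step 3 ('rot'): needs 3 value(s) but depth is 2 — STACK UNDERFLOW

Answer: step 3: rot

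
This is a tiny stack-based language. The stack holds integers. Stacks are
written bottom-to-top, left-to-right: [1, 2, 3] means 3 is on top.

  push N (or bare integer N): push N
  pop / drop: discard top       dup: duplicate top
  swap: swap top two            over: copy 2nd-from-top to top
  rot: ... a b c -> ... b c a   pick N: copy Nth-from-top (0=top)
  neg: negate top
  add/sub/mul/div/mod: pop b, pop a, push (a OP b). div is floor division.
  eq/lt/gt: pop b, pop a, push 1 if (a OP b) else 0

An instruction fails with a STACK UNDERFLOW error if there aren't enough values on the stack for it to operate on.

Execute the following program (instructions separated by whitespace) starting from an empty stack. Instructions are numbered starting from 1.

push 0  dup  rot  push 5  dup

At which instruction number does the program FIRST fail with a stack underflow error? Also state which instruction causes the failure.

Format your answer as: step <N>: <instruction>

Answer: step 3: rot

Derivation:
Step 1 ('push 0'): stack = [0], depth = 1
Step 2 ('dup'): stack = [0, 0], depth = 2
Step 3 ('rot'): needs 3 value(s) but depth is 2 — STACK UNDERFLOW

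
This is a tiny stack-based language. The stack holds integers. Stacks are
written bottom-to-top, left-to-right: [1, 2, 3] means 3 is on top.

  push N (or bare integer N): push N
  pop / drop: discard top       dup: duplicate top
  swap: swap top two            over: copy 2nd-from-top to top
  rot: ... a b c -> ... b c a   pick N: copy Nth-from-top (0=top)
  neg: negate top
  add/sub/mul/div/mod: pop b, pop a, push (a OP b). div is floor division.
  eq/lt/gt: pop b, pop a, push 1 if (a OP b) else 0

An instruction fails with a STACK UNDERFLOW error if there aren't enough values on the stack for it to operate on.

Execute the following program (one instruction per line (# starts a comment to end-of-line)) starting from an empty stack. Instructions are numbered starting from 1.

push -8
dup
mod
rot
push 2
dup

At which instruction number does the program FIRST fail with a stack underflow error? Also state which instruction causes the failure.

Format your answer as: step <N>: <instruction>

Answer: step 4: rot

Derivation:
Step 1 ('push -8'): stack = [-8], depth = 1
Step 2 ('dup'): stack = [-8, -8], depth = 2
Step 3 ('mod'): stack = [0], depth = 1
Step 4 ('rot'): needs 3 value(s) but depth is 1 — STACK UNDERFLOW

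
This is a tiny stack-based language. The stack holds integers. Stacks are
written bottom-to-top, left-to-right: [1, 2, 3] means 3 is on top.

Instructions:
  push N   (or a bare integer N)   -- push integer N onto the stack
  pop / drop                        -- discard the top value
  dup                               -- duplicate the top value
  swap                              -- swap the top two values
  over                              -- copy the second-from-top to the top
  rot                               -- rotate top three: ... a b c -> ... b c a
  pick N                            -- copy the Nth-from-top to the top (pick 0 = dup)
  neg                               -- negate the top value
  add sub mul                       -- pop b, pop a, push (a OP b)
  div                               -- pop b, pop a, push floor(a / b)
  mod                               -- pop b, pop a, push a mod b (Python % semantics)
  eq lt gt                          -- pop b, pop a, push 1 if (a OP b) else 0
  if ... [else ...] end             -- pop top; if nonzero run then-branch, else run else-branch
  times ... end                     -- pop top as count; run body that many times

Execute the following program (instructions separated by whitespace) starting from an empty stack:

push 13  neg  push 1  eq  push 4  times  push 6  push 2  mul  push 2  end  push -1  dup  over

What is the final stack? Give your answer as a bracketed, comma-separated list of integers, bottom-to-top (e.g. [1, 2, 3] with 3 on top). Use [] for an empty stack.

After 'push 13': [13]
After 'neg': [-13]
After 'push 1': [-13, 1]
After 'eq': [0]
After 'push 4': [0, 4]
After 'times': [0]
After 'push 6': [0, 6]
After 'push 2': [0, 6, 2]
After 'mul': [0, 12]
After 'push 2': [0, 12, 2]
After 'push 6': [0, 12, 2, 6]
After 'push 2': [0, 12, 2, 6, 2]
After 'mul': [0, 12, 2, 12]
After 'push 2': [0, 12, 2, 12, 2]
After 'push 6': [0, 12, 2, 12, 2, 6]
After 'push 2': [0, 12, 2, 12, 2, 6, 2]
After 'mul': [0, 12, 2, 12, 2, 12]
After 'push 2': [0, 12, 2, 12, 2, 12, 2]
After 'push 6': [0, 12, 2, 12, 2, 12, 2, 6]
After 'push 2': [0, 12, 2, 12, 2, 12, 2, 6, 2]
After 'mul': [0, 12, 2, 12, 2, 12, 2, 12]
After 'push 2': [0, 12, 2, 12, 2, 12, 2, 12, 2]
After 'push -1': [0, 12, 2, 12, 2, 12, 2, 12, 2, -1]
After 'dup': [0, 12, 2, 12, 2, 12, 2, 12, 2, -1, -1]
After 'over': [0, 12, 2, 12, 2, 12, 2, 12, 2, -1, -1, -1]

Answer: [0, 12, 2, 12, 2, 12, 2, 12, 2, -1, -1, -1]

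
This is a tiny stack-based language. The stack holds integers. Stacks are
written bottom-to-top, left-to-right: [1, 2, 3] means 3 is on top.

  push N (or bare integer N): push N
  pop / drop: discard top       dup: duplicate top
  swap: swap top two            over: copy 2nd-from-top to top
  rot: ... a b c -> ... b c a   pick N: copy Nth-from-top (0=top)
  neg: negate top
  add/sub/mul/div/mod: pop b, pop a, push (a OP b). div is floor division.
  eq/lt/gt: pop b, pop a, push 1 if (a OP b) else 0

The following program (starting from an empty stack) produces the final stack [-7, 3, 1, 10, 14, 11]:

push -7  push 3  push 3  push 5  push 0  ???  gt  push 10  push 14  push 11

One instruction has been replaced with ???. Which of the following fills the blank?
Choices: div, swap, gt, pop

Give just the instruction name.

Answer: gt

Derivation:
Stack before ???: [-7, 3, 3, 5, 0]
Stack after ???:  [-7, 3, 3, 1]
Checking each choice:
  div: division by zero
  swap: produces [-7, 3, 3, 0, 10, 14, 11]
  gt: MATCH
  pop: produces [-7, 3, 0, 10, 14, 11]


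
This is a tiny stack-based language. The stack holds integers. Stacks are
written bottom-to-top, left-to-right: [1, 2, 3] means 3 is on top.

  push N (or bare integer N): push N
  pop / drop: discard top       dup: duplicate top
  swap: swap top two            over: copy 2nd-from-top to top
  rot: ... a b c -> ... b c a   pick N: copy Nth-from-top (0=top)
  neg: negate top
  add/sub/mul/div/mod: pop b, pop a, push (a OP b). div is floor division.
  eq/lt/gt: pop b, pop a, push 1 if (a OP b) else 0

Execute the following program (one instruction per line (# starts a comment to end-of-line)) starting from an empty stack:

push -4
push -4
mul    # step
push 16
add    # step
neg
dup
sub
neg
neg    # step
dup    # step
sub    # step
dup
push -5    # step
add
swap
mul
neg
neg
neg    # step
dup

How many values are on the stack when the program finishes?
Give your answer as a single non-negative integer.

Answer: 2

Derivation:
After 'push -4': stack = [-4] (depth 1)
After 'push -4': stack = [-4, -4] (depth 2)
After 'mul': stack = [16] (depth 1)
After 'push 16': stack = [16, 16] (depth 2)
After 'add': stack = [32] (depth 1)
After 'neg': stack = [-32] (depth 1)
After 'dup': stack = [-32, -32] (depth 2)
After 'sub': stack = [0] (depth 1)
After 'neg': stack = [0] (depth 1)
After 'neg': stack = [0] (depth 1)
  ...
After 'sub': stack = [0] (depth 1)
After 'dup': stack = [0, 0] (depth 2)
After 'push -5': stack = [0, 0, -5] (depth 3)
After 'add': stack = [0, -5] (depth 2)
After 'swap': stack = [-5, 0] (depth 2)
After 'mul': stack = [0] (depth 1)
After 'neg': stack = [0] (depth 1)
After 'neg': stack = [0] (depth 1)
After 'neg': stack = [0] (depth 1)
After 'dup': stack = [0, 0] (depth 2)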